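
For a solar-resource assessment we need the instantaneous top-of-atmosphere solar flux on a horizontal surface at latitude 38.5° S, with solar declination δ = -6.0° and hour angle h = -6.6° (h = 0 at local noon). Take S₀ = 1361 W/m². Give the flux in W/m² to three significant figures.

1.14e+03 W/m²

cos θ_z = sin φ sin δ + cos φ cos δ cos h = 0.065070 + 0.773163 = 0.838233.
Flux = S₀ · cos θ_z = 1361 × 0.838233 = 1141 W/m².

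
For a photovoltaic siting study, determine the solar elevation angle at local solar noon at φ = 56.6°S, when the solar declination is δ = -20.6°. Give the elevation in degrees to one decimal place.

At local noon the hour angle is zero, so the zenith angle equals |φ − δ| = |-56.6° − (-20.600°)| = 36.000°.
Elevation = 90° − 36.000° = 54.0°.

54.0°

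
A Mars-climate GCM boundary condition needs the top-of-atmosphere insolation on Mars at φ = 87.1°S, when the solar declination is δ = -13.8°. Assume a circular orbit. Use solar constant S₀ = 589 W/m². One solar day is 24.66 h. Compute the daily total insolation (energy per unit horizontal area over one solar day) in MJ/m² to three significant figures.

12.5 MJ/m²

cos H₀ = −tan(-87.1°) tan(-13.800°) = -4.8487 ≤ −1 ⇒ polar day, H₀ = π.
Bracket: H₀ sin φ sin δ + cos φ cos δ sin H₀ = 3.1416×-0.99872×-0.23853 + 0.05059×0.97113×0.00000 = 0.748407 + 0.000000 = 0.748407.
Q̄ = (S₀/π) × [bracket] = (589/π) × 0.748407 = 140.31 W/m².
Daily total = Q̄ × 24.66 h × 3600 s/h = 140.31 × 24.66 × 3600 / 10⁶ = 12.46 MJ/m².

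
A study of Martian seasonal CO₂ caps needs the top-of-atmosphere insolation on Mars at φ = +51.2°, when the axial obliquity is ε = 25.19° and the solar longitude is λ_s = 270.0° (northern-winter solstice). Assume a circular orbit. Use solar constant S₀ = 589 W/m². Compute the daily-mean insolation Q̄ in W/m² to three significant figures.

Q̄ ≈ 27.4 W/m²

Solar declination: sin δ = sin ε · sin λ_s = sin 25.19° × sin 270.0° = -0.42562, so δ = -25.190°.
cos H₀ = −tan(+51.2°) tan(-25.190°) = 0.5850, H₀ = 0.9459 rad.
Bracket: H₀ sin φ sin δ + cos φ cos δ sin H₀ = 0.9459×0.77934×-0.42562 + 0.62660×0.90490×0.81103 = -0.313758 + 0.459862 = 0.146104.
Q̄ = (S₀/π) × [bracket] = (589/π) × 0.146104 = 27.39 W/m².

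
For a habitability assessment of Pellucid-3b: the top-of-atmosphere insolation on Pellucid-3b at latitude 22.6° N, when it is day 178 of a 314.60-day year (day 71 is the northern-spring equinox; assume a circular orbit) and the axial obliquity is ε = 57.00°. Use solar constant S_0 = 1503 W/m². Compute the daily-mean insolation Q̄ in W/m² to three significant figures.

Q̄ ≈ 544 W/m²

Solar longitude: L_s = 360° × (178 − 71)/314.60 = 122.441°.
sin δ = sin 57.00° × sin 122.441° = 0.70779, so δ = +45.055°.
cos h₀ = −tan(+22.6°) tan(+45.055°) = -0.4171, h₀ = 2.0010 rad.
Bracket: h₀ sin ϕ sin δ + cos ϕ cos δ sin h₀ = 2.0010×0.38430×0.70779 + 0.92321×0.70642×0.90888 = 0.544279 + 0.592748 = 1.137027.
Q̄ = (S_0/π) × [bracket] = (1503/π) × 1.137027 = 544.0 W/m².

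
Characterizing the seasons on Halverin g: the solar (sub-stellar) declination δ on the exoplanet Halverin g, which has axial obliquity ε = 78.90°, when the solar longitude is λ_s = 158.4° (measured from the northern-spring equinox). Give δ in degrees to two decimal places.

sin δ = sin ε · sin λ_s = sin 78.90° × sin 158.4° = 0.361238.
δ = arcsin(0.361238) = +21.18°.

δ = +21.18°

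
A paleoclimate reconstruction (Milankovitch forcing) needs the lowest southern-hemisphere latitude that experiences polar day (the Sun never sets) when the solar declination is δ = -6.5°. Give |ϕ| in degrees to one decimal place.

Polar day requires cos h₀ = −tan ϕ tan δ ≤ −1, i.e. tan ϕ tan δ ≥ 1.
The boundary is |tan ϕ| · |tan δ| = 1, so |ϕ| = 90° − |δ| = 90° − 6.5° = 83.5° in the southern hemisphere.

|ϕ| = 83.5°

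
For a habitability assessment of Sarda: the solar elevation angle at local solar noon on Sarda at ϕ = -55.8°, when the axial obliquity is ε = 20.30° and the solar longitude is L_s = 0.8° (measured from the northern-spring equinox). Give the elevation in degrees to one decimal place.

Solar declination: sin δ = sin ε · sin L_s = sin 20.30° × sin 0.8° = 0.00484, so δ = +0.278°.
At local noon the hour angle is zero, so the zenith angle equals |ϕ − δ| = |-55.8° − (+0.278°)| = 56.078°.
Elevation = 90° − 56.078° = 33.9°.

33.9°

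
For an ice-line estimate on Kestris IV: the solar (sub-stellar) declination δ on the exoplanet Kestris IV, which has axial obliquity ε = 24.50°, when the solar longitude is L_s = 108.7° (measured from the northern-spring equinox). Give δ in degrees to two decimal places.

sin δ = sin ε · sin L_s = sin 24.50° × sin 108.7° = 0.392802.
δ = arcsin(0.392802) = +23.13°.

δ = +23.13°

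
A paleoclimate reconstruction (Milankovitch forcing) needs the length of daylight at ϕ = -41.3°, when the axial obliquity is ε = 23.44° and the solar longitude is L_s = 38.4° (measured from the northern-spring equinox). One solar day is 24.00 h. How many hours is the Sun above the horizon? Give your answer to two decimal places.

10.27 h

Solar declination: sin δ = sin ε · sin L_s = sin 23.44° × sin 38.4° = 0.24709, so δ = +14.305°.
cos h₀ = −tan ϕ · tan δ = −tan(-41.3°) × tan(+14.305°) = 0.2240, so h₀ = 1.3449 rad = 77.05°.
Daylight = 2h₀/(2π) × 24.00 h = (1.3449/π) × 24.00 = 10.27 h.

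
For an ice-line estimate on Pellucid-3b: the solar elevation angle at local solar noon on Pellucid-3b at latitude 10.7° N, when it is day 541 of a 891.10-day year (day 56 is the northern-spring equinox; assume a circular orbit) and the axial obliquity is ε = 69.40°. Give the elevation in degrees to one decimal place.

Solar longitude: λ_s = 360° × (541 − 56)/891.10 = 195.938°.
sin δ = sin 69.40° × sin 195.938° = -0.25703, so δ = -14.894°.
At local noon the hour angle is zero, so the zenith angle equals |φ − δ| = |+10.7° − (-14.894°)| = 25.594°.
Elevation = 90° − 25.594° = 64.4°.

64.4°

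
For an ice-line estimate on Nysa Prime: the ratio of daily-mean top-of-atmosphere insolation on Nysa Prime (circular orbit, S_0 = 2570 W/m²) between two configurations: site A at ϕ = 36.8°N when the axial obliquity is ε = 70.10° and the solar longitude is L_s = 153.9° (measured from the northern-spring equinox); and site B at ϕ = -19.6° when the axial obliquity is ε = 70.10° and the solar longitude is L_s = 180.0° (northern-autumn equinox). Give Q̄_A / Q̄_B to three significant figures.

— Configuration A (ϕ=+36.8°):
Solar declination: sin δ = sin ε · sin L_s = sin 70.10° × sin 153.9° = 0.41367, so δ = +24.436°.
cos h₀ = −tan(+36.8°) tan(+24.436°) = -0.3399, h₀ = 1.9176 rad.
Bracket: h₀ sin ϕ sin δ + cos ϕ cos δ sin h₀ = 1.9176×0.59902×0.41367 + 0.80073×0.91043×0.94046 = 0.475175 + 0.685603 = 1.160778.
Q̄ = (S_0/π) × [bracket] = (2570/π) × 1.160778 = 949.58 W/m².
— Configuration B (ϕ=-19.6°):
Solar declination: sin δ = sin ε · sin L_s = sin 70.10° × sin 180.0° = 0.00000, so δ = +0.000°.
cos h₀ = −tan(-19.6°) tan(+0.000°) = 0.0000, h₀ = 1.5708 rad.
Bracket: h₀ sin ϕ sin δ + cos ϕ cos δ sin h₀ = 1.5708×-0.33545×0.00000 + 0.94206×1.00000×1.00000 = -0.000000 + 0.942060 = 0.942060.
Q̄ = (S_0/π) × [bracket] = (2570/π) × 0.942060 = 770.66 W/m².
Ratio Q̄_A / Q̄_B = 949.58 / 770.66 = 1.232.

Q̄_A / Q̄_B ≈ 1.23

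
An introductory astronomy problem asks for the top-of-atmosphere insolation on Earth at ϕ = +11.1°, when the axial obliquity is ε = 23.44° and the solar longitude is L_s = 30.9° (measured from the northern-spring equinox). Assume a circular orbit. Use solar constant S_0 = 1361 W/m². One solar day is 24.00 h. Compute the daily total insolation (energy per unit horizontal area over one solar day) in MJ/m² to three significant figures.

Solar declination: sin δ = sin ε · sin L_s = sin 23.44° × sin 30.9° = 0.20428, so δ = +11.787°.
cos h₀ = −tan(+11.1°) tan(+11.787°) = -0.0409, h₀ = 1.6117 rad.
Bracket: h₀ sin ϕ sin δ + cos ϕ cos δ sin h₀ = 1.6117×0.19252×0.20428 + 0.98129×0.97891×0.99916 = 0.063385 + 0.959788 = 1.023173.
Q̄ = (S_0/π) × [bracket] = (1361/π) × 1.023173 = 443.26 W/m².
Daily total = Q̄ × 24.00 h × 3600 s/h = 443.26 × 24.00 × 3600 / 10⁶ = 38.30 MJ/m².

38.3 MJ/m²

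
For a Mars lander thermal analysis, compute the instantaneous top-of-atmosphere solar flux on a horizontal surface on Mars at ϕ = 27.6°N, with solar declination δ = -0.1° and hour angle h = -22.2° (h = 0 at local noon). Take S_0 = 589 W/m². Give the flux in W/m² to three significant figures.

cos θ_z = sin ϕ sin δ + cos ϕ cos δ cos h = -0.000809 + 0.820509 = 0.819700.
Flux = S_0 · cos θ_z = 589 × 0.819700 = 482.8 W/m².

483 W/m²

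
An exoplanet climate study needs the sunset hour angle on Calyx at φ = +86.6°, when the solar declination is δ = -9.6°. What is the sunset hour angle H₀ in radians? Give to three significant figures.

H₀ = 0.00 rad

cos H₀ = −tan φ · tan δ = 2.8469 ≥ 1, so the host star never rises (polar night) and H₀ = 0.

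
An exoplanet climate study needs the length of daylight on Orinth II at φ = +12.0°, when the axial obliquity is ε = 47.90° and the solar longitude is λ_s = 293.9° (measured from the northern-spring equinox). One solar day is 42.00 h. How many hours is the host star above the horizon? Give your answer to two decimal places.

18.36 h

Solar declination: sin δ = sin ε · sin λ_s = sin 47.90° × sin 293.9° = -0.67835, so δ = -42.715°.
cos H₀ = −tan φ · tan δ = −tan(+12.0°) × tan(-42.715°) = 0.1962, so H₀ = 1.3733 rad = 78.68°.
Daylight = 2H₀/(2π) × 42.00 h = (1.3733/π) × 42.00 = 18.36 h.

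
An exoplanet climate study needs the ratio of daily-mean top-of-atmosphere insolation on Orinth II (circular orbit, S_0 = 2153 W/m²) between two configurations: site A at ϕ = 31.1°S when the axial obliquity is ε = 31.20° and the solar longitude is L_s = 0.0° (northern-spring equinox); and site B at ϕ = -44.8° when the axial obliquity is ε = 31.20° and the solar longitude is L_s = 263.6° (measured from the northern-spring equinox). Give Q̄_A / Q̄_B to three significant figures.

Q̄_A / Q̄_B ≈ 0.664

— Configuration A (ϕ=-31.1°):
Solar declination: sin δ = sin ε · sin L_s = sin 31.20° × sin 0.0° = 0.00000, so δ = +0.000°.
cos h₀ = −tan(-31.1°) tan(+0.000°) = 0.0000, h₀ = 1.5708 rad.
Bracket: h₀ sin ϕ sin δ + cos ϕ cos δ sin h₀ = 1.5708×-0.51653×0.00000 + 0.85627×1.00000×1.00000 = -0.000000 + 0.856270 = 0.856270.
Q̄ = (S_0/π) × [bracket] = (2153/π) × 0.856270 = 586.82 W/m².
— Configuration B (ϕ=-44.8°):
Solar declination: sin δ = sin ε · sin L_s = sin 31.20° × sin 263.6° = -0.51480, so δ = -30.984°.
cos h₀ = −tan(-44.8°) tan(-30.984°) = -0.5963, h₀ = 2.2097 rad.
Bracket: h₀ sin ϕ sin δ + cos ϕ cos δ sin h₀ = 2.2097×-0.70463×-0.51480 + 0.70957×0.85731×0.80276 = 0.801554 + 0.488336 = 1.289890.
Q̄ = (S_0/π) × [bracket] = (2153/π) × 1.289890 = 883.99 W/m².
Ratio Q̄_A / Q̄_B = 586.82 / 883.99 = 0.6638.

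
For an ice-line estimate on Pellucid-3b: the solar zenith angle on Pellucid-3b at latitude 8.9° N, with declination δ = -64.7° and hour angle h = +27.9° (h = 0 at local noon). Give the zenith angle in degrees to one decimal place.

θ_z = 76.5°

cos θ_z = sin φ sin δ + cos φ cos δ cos h = -0.139871 + 0.373137 = 0.233266.
θ_z = arccos(0.233266) = 76.5°.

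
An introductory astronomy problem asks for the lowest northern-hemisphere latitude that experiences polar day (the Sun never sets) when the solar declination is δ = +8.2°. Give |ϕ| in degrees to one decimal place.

Polar day requires cos h₀ = −tan ϕ tan δ ≤ −1, i.e. tan ϕ tan δ ≥ 1.
The boundary is |tan ϕ| · |tan δ| = 1, so |ϕ| = 90° − |δ| = 90° − 8.2° = 81.8° in the northern hemisphere.

|ϕ| = 81.8°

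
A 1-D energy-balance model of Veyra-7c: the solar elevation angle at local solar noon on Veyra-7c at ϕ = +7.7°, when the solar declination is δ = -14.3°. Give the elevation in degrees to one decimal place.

At local noon the hour angle is zero, so the zenith angle equals |ϕ − δ| = |+7.7° − (-14.300°)| = 22.000°.
Elevation = 90° − 22.000° = 68.0°.

68.0°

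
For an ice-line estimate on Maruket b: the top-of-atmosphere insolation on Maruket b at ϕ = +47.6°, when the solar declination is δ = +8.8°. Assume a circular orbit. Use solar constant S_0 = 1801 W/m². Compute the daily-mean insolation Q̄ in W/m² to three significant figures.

Q̄ ≈ 489 W/m²

cos h₀ = −tan(+47.6°) tan(+8.800°) = -0.1695, h₀ = 1.7412 rad.
Bracket: h₀ sin ϕ sin δ + cos ϕ cos δ sin h₀ = 1.7412×0.73846×0.15299 + 0.67430×0.98823×0.98552 = 0.196716 + 0.656715 = 0.853431.
Q̄ = (S_0/π) × [bracket] = (1801/π) × 0.853431 = 489.3 W/m².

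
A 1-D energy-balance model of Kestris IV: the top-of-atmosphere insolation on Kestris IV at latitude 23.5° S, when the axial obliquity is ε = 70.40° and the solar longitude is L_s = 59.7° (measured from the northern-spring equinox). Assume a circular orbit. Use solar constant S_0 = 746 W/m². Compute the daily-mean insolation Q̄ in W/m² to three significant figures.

Solar declination: sin δ = sin ε · sin L_s = sin 70.40° × sin 59.7° = 0.81337, so δ = +54.426°.
cos h₀ = −tan(-23.5°) tan(+54.426°) = 0.6079, h₀ = 0.9173 rad.
Bracket: h₀ sin ϕ sin δ + cos ϕ cos δ sin h₀ = 0.9173×-0.39875×0.81337 + 0.91706×0.58175×0.79399 = -0.297509 + 0.423593 = 0.126084.
Q̄ = (S_0/π) × [bracket] = (746/π) × 0.126084 = 29.94 W/m².

Q̄ ≈ 29.9 W/m²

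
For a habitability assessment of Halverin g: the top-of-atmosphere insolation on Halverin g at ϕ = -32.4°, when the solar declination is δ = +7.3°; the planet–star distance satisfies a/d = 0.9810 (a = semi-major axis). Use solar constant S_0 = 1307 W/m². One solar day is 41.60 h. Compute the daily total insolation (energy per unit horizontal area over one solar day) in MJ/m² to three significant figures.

44.0 MJ/m²

cos h₀ = −tan(-32.4°) tan(+7.300°) = 0.0813, h₀ = 1.4894 rad.
Bracket: h₀ sin ϕ sin δ + cos ϕ cos δ sin h₀ = 1.4894×-0.53583×0.12706 + 0.84433×0.99189×0.99669 = -0.101402 + 0.834710 = 0.733308.
Inverse-square distance factor (a/d)² = 0.9810² = 0.962361.
Q̄ = (S_0/π) × 0.962361 × [bracket] = (1307/π) × 0.962361 × 0.733308 = 293.60 W/m².
Daily total = Q̄ × 41.60 h × 3600 s/h = 293.60 × 41.60 × 3600 / 10⁶ = 43.97 MJ/m².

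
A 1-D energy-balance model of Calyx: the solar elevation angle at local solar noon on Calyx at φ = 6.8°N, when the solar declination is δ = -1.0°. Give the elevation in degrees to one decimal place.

82.2°

At local noon the hour angle is zero, so the zenith angle equals |φ − δ| = |+6.8° − (-1.000°)| = 7.800°.
Elevation = 90° − 7.800° = 82.2°.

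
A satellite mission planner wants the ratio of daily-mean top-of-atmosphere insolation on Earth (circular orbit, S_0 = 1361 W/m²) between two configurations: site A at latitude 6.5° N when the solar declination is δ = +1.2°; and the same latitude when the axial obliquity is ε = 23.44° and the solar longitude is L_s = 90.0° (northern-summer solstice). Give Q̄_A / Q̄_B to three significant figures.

— Configuration A (ϕ=+6.5°):
cos h₀ = −tan(+6.5°) tan(+1.200°) = -0.0024, h₀ = 1.5732 rad.
Bracket: h₀ sin ϕ sin δ + cos ϕ cos δ sin h₀ = 1.5732×0.11320×0.02094 + 0.99357×0.99978×1.00000 = 0.003729 + 0.993351 = 0.997080.
Q̄ = (S_0/π) × [bracket] = (1361/π) × 0.997080 = 431.95 W/m².
— Configuration B (ϕ=+6.5°):
Solar declination: sin δ = sin ε · sin L_s = sin 23.44° × sin 90.0° = 0.39779, so δ = +23.440°.
cos h₀ = −tan(+6.5°) tan(+23.440°) = -0.0494, h₀ = 1.6202 rad.
Bracket: h₀ sin ϕ sin δ + cos ϕ cos δ sin h₀ = 1.6202×0.11320×0.39779 + 0.99357×0.91748×0.99878 = 0.072957 + 0.910468 = 0.983425.
Q̄ = (S_0/π) × [bracket] = (1361/π) × 0.983425 = 426.04 W/m².
Ratio Q̄_A / Q̄_B = 431.95 / 426.04 = 1.014.

Q̄_A / Q̄_B ≈ 1.01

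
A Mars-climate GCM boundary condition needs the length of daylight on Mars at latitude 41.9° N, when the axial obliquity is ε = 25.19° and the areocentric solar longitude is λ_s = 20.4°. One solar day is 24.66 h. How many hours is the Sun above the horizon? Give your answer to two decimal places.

sin δ = sin 25.19° × sin 20.4° = 0.14836, so δ = +8.532°.
cos H₀ = −tan φ · tan δ = −tan(+41.9°) × tan(+8.532°) = -0.1346, so H₀ = 1.7058 rad = 97.74°.
Daylight = 2H₀/(2π) × 24.66 h = (1.7058/π) × 24.66 = 13.39 h.

13.39 h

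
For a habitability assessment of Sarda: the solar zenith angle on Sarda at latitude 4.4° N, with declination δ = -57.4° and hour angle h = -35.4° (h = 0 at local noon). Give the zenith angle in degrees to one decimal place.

θ_z = 68.1°

cos θ_z = sin ϕ sin δ + cos ϕ cos δ cos h = -0.064632 + 0.437873 = 0.373241.
θ_z = arccos(0.373241) = 68.1°.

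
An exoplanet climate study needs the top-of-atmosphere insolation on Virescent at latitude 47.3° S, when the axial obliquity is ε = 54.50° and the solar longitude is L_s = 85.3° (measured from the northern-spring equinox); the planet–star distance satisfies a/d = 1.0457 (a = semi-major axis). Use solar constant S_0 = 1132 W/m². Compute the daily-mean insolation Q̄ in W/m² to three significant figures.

Q̄ ≈ 0.00 W/m²

Solar declination: sin δ = sin ε · sin L_s = sin 54.50° × sin 85.3° = 0.81138, so δ = +54.231°.
cos h₀ = −tan(-47.3°) tan(+54.231°) = 1.5043 ≥ 1 ⇒ polar night, h₀ = 0 and Q̄ = 0.
Inverse-square distance factor (a/d)² = 1.0457² = 1.093488.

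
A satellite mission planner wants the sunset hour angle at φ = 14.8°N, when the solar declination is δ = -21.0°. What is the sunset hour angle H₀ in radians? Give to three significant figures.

cos H₀ = −tan φ · tan δ = −tan(+14.8°) × tan(-21.000°) = 0.1014, so H₀ = 1.4692 rad = 84.18°.

H₀ = 1.47 rad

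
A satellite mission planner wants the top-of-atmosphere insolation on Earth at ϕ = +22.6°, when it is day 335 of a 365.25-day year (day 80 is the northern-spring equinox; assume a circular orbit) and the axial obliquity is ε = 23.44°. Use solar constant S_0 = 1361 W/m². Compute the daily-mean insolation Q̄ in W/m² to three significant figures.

Q̄ ≈ 277 W/m²

Solar longitude: L_s = 360° × (335 − 80)/365.25 = 251.335°.
sin δ = sin 23.44° × sin 251.335° = -0.37687, so δ = -22.140°.
cos h₀ = −tan(+22.6°) tan(-22.140°) = 0.1694, h₀ = 1.4006 rad.
Bracket: h₀ sin ϕ sin δ + cos ϕ cos δ sin h₀ = 1.4006×0.38430×-0.37687 + 0.92321×0.92627×0.98555 = -0.202850 + 0.842785 = 0.639935.
Q̄ = (S_0/π) × [bracket] = (1361/π) × 0.639935 = 277.2 W/m².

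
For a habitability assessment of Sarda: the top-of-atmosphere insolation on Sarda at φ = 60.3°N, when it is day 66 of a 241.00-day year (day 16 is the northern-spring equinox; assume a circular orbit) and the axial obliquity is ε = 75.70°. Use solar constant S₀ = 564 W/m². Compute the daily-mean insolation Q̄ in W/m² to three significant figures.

Q̄ ≈ 458 W/m²

Solar longitude: λ_s = 360° × (66 − 16)/241.00 = 74.689°.
sin δ = sin 75.70° × sin 74.689° = 0.93462, so δ = +69.167°.
cos H₀ = −tan(+60.3°) tan(+69.167°) = -4.6073 ≤ −1 ⇒ polar day, H₀ = π.
Bracket: H₀ sin φ sin δ + cos φ cos δ sin H₀ = 3.1416×0.86863×0.93462 + 0.49546×0.35564×0.00000 = 2.550473 + 0.000000 = 2.550473.
Q̄ = (S₀/π) × [bracket] = (564/π) × 2.550473 = 457.9 W/m².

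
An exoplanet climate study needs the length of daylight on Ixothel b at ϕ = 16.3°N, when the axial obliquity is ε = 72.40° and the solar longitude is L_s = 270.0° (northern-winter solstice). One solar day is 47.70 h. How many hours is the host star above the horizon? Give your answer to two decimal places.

Solar declination: sin δ = sin ε · sin L_s = sin 72.40° × sin 270.0° = -0.95319, so δ = -72.400°.
cos h₀ = −tan ϕ · tan δ = −tan(+16.3°) × tan(-72.400°) = 0.9218, so h₀ = 0.3980 rad = 22.81°.
Daylight = 2h₀/(2π) × 47.70 h = (0.3980/π) × 47.70 = 6.04 h.

6.04 h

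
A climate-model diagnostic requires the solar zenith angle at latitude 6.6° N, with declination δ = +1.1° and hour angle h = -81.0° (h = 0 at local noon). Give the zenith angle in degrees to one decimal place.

cos θ_z = sin φ sin δ + cos φ cos δ cos h = 0.002206 + 0.155369 = 0.157575.
θ_z = arccos(0.157575) = 80.9°.

θ_z = 80.9°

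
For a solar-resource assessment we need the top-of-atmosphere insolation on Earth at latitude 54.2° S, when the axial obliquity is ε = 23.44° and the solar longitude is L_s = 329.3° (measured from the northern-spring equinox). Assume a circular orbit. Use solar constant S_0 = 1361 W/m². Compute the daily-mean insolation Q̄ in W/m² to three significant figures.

Q̄ ≈ 371 W/m²

Solar declination: sin δ = sin ε · sin L_s = sin 23.44° × sin 329.3° = -0.20309, so δ = -11.718°.
cos h₀ = −tan(-54.2°) tan(-11.718°) = -0.2876, h₀ = 1.8625 rad.
Bracket: h₀ sin ϕ sin δ + cos ϕ cos δ sin h₀ = 1.8625×-0.81106×-0.20309 + 0.58496×0.97916×0.95776 = 0.306788 + 0.548576 = 0.855364.
Q̄ = (S_0/π) × [bracket] = (1361/π) × 0.855364 = 370.6 W/m².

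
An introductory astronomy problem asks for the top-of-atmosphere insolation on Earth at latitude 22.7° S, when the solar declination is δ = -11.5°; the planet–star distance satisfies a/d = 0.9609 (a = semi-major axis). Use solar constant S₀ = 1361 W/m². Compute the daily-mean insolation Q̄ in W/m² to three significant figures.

Q̄ ≈ 411 W/m²

cos H₀ = −tan(-22.7°) tan(-11.500°) = -0.0851, H₀ = 1.6560 rad.
Bracket: H₀ sin φ sin δ + cos φ cos δ sin H₀ = 1.6560×-0.38591×-0.19937 + 0.92254×0.97992×0.99637 = 0.127411 + 0.900734 = 1.028145.
Inverse-square distance factor (a/d)² = 0.9609² = 0.923329.
Q̄ = (S₀/π) × 0.923329 × [bracket] = (1361/π) × 0.923329 × 1.028145 = 411.3 W/m².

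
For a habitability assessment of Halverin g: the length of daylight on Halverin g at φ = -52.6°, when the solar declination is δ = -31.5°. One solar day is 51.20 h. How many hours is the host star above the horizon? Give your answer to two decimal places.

cos H₀ = −tan φ · tan δ = −tan(-52.6°) × tan(-31.500°) = -0.8015, so H₀ = 2.5006 rad = 143.27°.
Daylight = 2H₀/(2π) × 51.20 h = (2.5006/π) × 51.20 = 40.75 h.

40.75 h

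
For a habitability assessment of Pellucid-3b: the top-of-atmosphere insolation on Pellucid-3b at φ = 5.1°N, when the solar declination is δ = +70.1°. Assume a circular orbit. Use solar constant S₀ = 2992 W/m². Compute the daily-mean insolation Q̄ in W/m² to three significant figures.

cos H₀ = −tan(+5.1°) tan(+70.100°) = -0.2465, H₀ = 1.8199 rad.
Bracket: H₀ sin φ sin δ + cos φ cos δ sin H₀ = 1.8199×0.08889×0.94029 + 0.99604×0.34038×0.96913 = 0.152112 + 0.328566 = 0.480678.
Q̄ = (S₀/π) × [bracket] = (2992/π) × 0.480678 = 457.8 W/m².

Q̄ ≈ 458 W/m²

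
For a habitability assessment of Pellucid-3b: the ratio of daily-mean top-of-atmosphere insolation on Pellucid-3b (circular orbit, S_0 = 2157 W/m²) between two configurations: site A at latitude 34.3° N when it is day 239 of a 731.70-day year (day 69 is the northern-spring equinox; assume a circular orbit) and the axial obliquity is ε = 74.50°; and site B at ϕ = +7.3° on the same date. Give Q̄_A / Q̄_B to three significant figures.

— Configuration A (ϕ=+34.3°):
Solar longitude: L_s = 360° × (239 − 69)/731.70 = 83.641°.
sin δ = sin 74.50° × sin 83.641° = 0.95770, so δ = +73.276°.
cos h₀ = −tan(+34.3°) tan(+73.276°) = -2.2703 ≤ −1 ⇒ polar day, h₀ = π.
Bracket: h₀ sin ϕ sin δ + cos ϕ cos δ sin h₀ = 3.1416×0.56353×0.95770 + 0.82610×0.28776×0.00000 = 1.695499 + 0.000000 = 1.695499.
Q̄ = (S_0/π) × [bracket] = (2157/π) × 1.695499 = 1164.1 W/m².
— Configuration B (ϕ=+7.3°):
cos h₀ = −tan(+7.3°) tan(+73.276°) = -0.4263, h₀ = 2.0112 rad.
Bracket: h₀ sin ϕ sin δ + cos ϕ cos δ sin h₀ = 2.0112×0.12706×0.95770 + 0.99189×0.28776×0.90456 = 0.244734 + 0.258185 = 0.502919.
Q̄ = (S_0/π) × [bracket] = (2157/π) × 0.502919 = 345.30 W/m².
Ratio Q̄_A / Q̄_B = 1164.1 / 345.30 = 3.371.

Q̄_A / Q̄_B ≈ 3.37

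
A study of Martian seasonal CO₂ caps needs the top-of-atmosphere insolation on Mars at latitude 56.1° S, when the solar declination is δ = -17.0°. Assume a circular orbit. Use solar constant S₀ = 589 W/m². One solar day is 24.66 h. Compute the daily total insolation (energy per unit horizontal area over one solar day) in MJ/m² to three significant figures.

cos H₀ = −tan(-56.1°) tan(-17.000°) = -0.4550, H₀ = 2.0431 rad.
Bracket: H₀ sin φ sin δ + cos φ cos δ sin H₀ = 2.0431×-0.83001×-0.29237 + 0.55775×0.95630×0.89050 = 0.495799 + 0.474972 = 0.970771.
Q̄ = (S₀/π) × [bracket] = (589/π) × 0.970771 = 182.00 W/m².
Daily total = Q̄ × 24.66 h × 3600 s/h = 182.00 × 24.66 × 3600 / 10⁶ = 16.16 MJ/m².

16.2 MJ/m²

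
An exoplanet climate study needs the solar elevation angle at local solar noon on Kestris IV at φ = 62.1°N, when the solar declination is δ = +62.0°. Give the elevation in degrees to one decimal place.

At local noon the hour angle is zero, so the zenith angle equals |φ − δ| = |+62.1° − (+62.000°)| = 0.100°.
Elevation = 90° − 0.100° = 89.9°.

89.9°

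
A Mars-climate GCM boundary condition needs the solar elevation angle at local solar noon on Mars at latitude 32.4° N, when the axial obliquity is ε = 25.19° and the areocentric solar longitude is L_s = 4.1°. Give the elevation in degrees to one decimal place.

sin δ = sin 25.19° × sin 4.1° = 0.03043, so δ = +1.744°.
At local noon the hour angle is zero, so the zenith angle equals |ϕ − δ| = |+32.4° − (+1.744°)| = 30.656°.
Elevation = 90° − 30.656° = 59.3°.

59.3°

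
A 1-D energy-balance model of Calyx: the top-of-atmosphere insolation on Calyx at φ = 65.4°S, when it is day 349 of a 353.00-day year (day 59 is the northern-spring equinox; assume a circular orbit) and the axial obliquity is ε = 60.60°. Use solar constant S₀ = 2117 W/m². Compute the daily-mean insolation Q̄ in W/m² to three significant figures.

Solar longitude: λ_s = 360° × (349 − 59)/353.00 = 295.751°.
sin δ = sin 60.60° × sin 295.751° = -0.78470, so δ = -51.693°.
cos H₀ = −tan(-65.4°) tan(-51.693°) = -2.7649 ≤ −1 ⇒ polar day, H₀ = π.
Bracket: H₀ sin φ sin δ + cos φ cos δ sin H₀ = 3.1416×-0.90924×-0.78470 + 0.41628×0.61988×0.00000 = 2.241471 + 0.000000 = 2.241471.
Q̄ = (S₀/π) × [bracket] = (2117/π) × 2.241471 = 1510 W/m².

Q̄ ≈ 1.51e+03 W/m²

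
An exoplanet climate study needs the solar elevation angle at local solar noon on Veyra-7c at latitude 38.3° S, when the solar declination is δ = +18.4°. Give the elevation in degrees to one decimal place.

At local noon the hour angle is zero, so the zenith angle equals |ϕ − δ| = |-38.3° − (+18.400°)| = 56.700°.
Elevation = 90° − 56.700° = 33.3°.

33.3°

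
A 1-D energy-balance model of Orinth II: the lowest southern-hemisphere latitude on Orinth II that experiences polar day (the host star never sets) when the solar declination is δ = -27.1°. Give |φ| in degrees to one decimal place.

|φ| = 62.9°

Polar day requires cos H₀ = −tan φ tan δ ≤ −1, i.e. tan φ tan δ ≥ 1.
The boundary is |tan φ| · |tan δ| = 1, so |φ| = 90° − |δ| = 90° − 27.1° = 62.9° in the southern hemisphere.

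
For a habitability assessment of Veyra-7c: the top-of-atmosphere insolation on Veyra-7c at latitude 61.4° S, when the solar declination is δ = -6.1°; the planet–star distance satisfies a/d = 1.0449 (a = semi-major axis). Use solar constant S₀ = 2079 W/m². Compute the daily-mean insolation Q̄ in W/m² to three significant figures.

Q̄ ≈ 456 W/m²

cos H₀ = −tan(-61.4°) tan(-6.100°) = -0.1960, H₀ = 1.7681 rad.
Bracket: H₀ sin φ sin δ + cos φ cos δ sin H₀ = 1.7681×-0.87798×-0.10626 + 0.47869×0.99434×0.98060 = 0.164953 + 0.466747 = 0.631700.
Inverse-square distance factor (a/d)² = 1.0449² = 1.091816.
Q̄ = (S₀/π) × 1.091816 × [bracket] = (2079/π) × 1.091816 × 0.631700 = 456.4 W/m².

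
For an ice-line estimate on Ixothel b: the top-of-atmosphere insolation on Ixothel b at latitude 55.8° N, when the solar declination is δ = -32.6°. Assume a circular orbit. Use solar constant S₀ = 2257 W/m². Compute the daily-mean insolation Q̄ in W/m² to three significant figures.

cos H₀ = −tan(+55.8°) tan(-32.600°) = 0.9410, H₀ = 0.3451 rad.
Bracket: H₀ sin φ sin δ + cos φ cos δ sin H₀ = 0.3451×0.82708×-0.53877 + 0.56208×0.84245×0.33831 = -0.153779 + 0.160198 = 0.006419.
Q̄ = (S₀/π) × [bracket] = (2257/π) × 0.006419 = 4.612 W/m².

Q̄ ≈ 4.61 W/m²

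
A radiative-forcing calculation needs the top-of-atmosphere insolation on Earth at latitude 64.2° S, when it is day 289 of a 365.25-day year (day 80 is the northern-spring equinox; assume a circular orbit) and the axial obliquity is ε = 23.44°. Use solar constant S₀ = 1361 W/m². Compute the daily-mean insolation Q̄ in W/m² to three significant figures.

Q̄ ≈ 305 W/m²

Solar longitude: λ_s = 360° × (289 − 80)/365.25 = 205.996°.
sin δ = sin 23.44° × sin 205.996° = -0.17435, so δ = -10.041°.
cos H₀ = −tan(-64.2°) tan(-10.041°) = -0.3663, H₀ = 1.9458 rad.
Bracket: H₀ sin φ sin δ + cos φ cos δ sin H₀ = 1.9458×-0.90032×-0.17435 + 0.43523×0.98468×0.93051 = 0.305434 + 0.398781 = 0.704215.
Q̄ = (S₀/π) × [bracket] = (1361/π) × 0.704215 = 305.1 W/m².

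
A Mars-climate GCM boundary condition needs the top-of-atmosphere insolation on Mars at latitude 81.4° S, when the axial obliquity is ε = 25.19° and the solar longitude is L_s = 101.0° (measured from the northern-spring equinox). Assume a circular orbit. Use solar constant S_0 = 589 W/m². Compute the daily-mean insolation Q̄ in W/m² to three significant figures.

Q̄ ≈ 0.00 W/m²

Solar declination: sin δ = sin ε · sin L_s = sin 25.19° × sin 101.0° = 0.41780, so δ = +24.696°.
cos h₀ = −tan(-81.4°) tan(+24.696°) = 3.0407 ≥ 1 ⇒ polar night, h₀ = 0 and Q̄ = 0.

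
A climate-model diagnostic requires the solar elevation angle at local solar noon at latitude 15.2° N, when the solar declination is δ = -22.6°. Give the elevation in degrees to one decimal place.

52.2°

At local noon the hour angle is zero, so the zenith angle equals |φ − δ| = |+15.2° − (-22.600°)| = 37.800°.
Elevation = 90° − 37.800° = 52.2°.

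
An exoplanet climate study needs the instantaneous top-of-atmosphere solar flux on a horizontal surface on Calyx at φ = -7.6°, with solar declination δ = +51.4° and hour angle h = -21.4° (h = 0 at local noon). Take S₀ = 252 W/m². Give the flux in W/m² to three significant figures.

cos θ_z = sin φ sin δ + cos φ cos δ cos h = -0.103361 + 0.575764 = 0.472403.
Flux = S₀ · cos θ_z = 252 × 0.472403 = 119.0 W/m².

119 W/m²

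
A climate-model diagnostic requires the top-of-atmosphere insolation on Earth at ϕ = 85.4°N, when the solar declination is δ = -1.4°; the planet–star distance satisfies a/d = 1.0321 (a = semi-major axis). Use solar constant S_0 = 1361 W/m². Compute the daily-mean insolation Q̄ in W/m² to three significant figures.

cos h₀ = −tan(+85.4°) tan(-1.400°) = 0.3038, h₀ = 1.2622 rad.
Bracket: h₀ sin ϕ sin δ + cos ϕ cos δ sin h₀ = 1.2622×0.99678×-0.02443 + 0.08020×0.99970×0.95275 = -0.030736 + 0.076388 = 0.045652.
Inverse-square distance factor (a/d)² = 1.0321² = 1.065230.
Q̄ = (S_0/π) × 1.065230 × [bracket] = (1361/π) × 1.065230 × 0.045652 = 21.07 W/m².

Q̄ ≈ 21.1 W/m²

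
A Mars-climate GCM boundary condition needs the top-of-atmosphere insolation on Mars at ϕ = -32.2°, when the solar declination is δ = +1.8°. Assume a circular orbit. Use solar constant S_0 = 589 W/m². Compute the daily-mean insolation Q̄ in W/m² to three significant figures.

Q̄ ≈ 154 W/m²

cos h₀ = −tan(-32.2°) tan(+1.800°) = 0.0198, h₀ = 1.5510 rad.
Bracket: h₀ sin ϕ sin δ + cos ϕ cos δ sin h₀ = 1.5510×-0.53288×0.03141 + 0.84619×0.99951×0.99980 = -0.025960 + 0.845606 = 0.819646.
Q̄ = (S_0/π) × [bracket] = (589/π) × 0.819646 = 153.7 W/m².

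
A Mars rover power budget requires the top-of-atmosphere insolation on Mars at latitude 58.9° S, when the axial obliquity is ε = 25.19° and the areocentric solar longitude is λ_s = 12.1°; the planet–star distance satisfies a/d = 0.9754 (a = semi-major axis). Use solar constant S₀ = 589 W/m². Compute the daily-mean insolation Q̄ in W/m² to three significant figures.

Q̄ ≈ 71.4 W/m²

sin δ = sin 25.19° × sin 12.1° = 0.08922, so δ = +5.119°.
cos H₀ = −tan(-58.9°) tan(+5.119°) = 0.1485, H₀ = 1.4218 rad.
Bracket: H₀ sin φ sin δ + cos φ cos δ sin H₀ = 1.4218×-0.85627×0.08922 + 0.51653×0.99601×0.98891 = -0.108620 + 0.508764 = 0.400144.
Inverse-square distance factor (a/d)² = 0.9754² = 0.951405.
Q̄ = (S₀/π) × 0.951405 × [bracket] = (589/π) × 0.951405 × 0.400144 = 71.38 W/m².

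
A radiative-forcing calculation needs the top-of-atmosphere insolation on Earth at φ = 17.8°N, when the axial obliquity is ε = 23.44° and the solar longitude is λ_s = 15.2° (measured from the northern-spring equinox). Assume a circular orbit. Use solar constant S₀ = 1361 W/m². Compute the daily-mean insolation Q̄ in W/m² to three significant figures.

Solar declination: sin δ = sin ε · sin λ_s = sin 23.44° × sin 15.2° = 0.10430, so δ = +5.987°.
cos H₀ = −tan(+17.8°) tan(+5.987°) = -0.0337, H₀ = 1.6045 rad.
Bracket: H₀ sin φ sin δ + cos φ cos δ sin H₀ = 1.6045×0.30570×0.10430 + 0.95213×0.99455×0.99943 = 0.051159 + 0.946401 = 0.997560.
Q̄ = (S₀/π) × [bracket] = (1361/π) × 0.997560 = 432.2 W/m².

Q̄ ≈ 432 W/m²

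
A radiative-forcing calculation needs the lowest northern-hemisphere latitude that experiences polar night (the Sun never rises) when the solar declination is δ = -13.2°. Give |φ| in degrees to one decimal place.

|φ| = 76.8°

Polar night requires cos H₀ = −tan φ tan δ ≥ 1, i.e. tan φ tan δ ≤ −1.
The boundary is |tan φ| · |tan δ| = 1, so |φ| = 90° − |δ| = 90° − 13.2° = 76.8° in the northern hemisphere.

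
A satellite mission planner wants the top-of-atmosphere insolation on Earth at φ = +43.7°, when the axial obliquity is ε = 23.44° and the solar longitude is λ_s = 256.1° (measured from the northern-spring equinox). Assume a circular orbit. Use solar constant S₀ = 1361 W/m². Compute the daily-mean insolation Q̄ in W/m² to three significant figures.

Solar declination: sin δ = sin ε · sin λ_s = sin 23.44° × sin 256.1° = -0.38614, so δ = -22.715°.
cos H₀ = −tan(+43.7°) tan(-22.715°) = 0.4000, H₀ = 1.1592 rad.
Bracket: H₀ sin φ sin δ + cos φ cos δ sin H₀ = 1.1592×0.69088×-0.38614 + 0.72297×0.92244×0.91650 = -0.309247 + 0.611211 = 0.301964.
Q̄ = (S₀/π) × [bracket] = (1361/π) × 0.301964 = 130.8 W/m².

Q̄ ≈ 131 W/m²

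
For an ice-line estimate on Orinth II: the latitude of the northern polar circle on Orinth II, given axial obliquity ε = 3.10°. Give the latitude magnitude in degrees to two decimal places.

86.90°

The polar circle is the lowest latitude that experiences at least one full rotation of continuous daylight at the northern-summer solstice; it lies at |φ| = 90° − ε = 90° − 3.10° = 86.90°.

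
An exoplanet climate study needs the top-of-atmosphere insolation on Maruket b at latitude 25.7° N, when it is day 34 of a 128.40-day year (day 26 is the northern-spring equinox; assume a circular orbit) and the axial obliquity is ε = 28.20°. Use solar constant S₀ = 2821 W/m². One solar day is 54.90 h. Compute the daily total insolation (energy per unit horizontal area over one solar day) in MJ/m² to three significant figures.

180 MJ/m²

Solar longitude: λ_s = 360° × (34 − 26)/128.40 = 22.430°.
sin δ = sin 28.20° × sin 22.430° = 0.18030, so δ = +10.387°.
cos H₀ = −tan(+25.7°) tan(+10.387°) = -0.0882, H₀ = 1.6591 rad.
Bracket: H₀ sin φ sin δ + cos φ cos δ sin H₀ = 1.6591×0.43366×0.18030 + 0.90108×0.98361×0.99610 = 0.129723 + 0.882855 = 1.012578.
Q̄ = (S₀/π) × [bracket] = (2821/π) × 1.012578 = 909.25 W/m².
Daily total = Q̄ × 54.90 h × 3600 s/h = 909.25 × 54.90 × 3600 / 10⁶ = 179.7 MJ/m².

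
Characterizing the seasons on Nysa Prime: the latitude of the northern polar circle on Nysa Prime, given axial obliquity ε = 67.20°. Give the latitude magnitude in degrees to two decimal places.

22.80°

The polar circle is the lowest latitude that experiences at least one full rotation of continuous daylight at the northern-summer solstice; it lies at |φ| = 90° − ε = 90° − 67.20° = 22.80°.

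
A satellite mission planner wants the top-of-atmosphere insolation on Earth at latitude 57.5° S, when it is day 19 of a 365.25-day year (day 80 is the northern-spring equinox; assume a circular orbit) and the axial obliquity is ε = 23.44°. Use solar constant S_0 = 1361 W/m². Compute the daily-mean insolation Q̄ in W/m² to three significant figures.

Q̄ ≈ 454 W/m²

Solar longitude: L_s = 360° × (19 − 80)/365.25 = -60.123°, i.e. -60.123° + 360° = 299.877°.
sin δ = sin 23.44° × sin 299.877° = -0.34492, so δ = -20.177°.
cos h₀ = −tan(-57.5°) tan(-20.177°) = -0.5768, h₀ = 2.1856 rad.
Bracket: h₀ sin ϕ sin δ + cos ϕ cos δ sin h₀ = 2.1856×-0.84339×-0.34492 + 0.53730×0.93863×0.81687 = 0.635796 + 0.411969 = 1.047765.
Q̄ = (S_0/π) × [bracket] = (1361/π) × 1.047765 = 453.9 W/m².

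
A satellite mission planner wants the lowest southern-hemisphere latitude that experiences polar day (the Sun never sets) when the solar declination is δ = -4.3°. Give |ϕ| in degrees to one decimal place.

|ϕ| = 85.7°

Polar day requires cos h₀ = −tan ϕ tan δ ≤ −1, i.e. tan ϕ tan δ ≥ 1.
The boundary is |tan ϕ| · |tan δ| = 1, so |ϕ| = 90° − |δ| = 90° − 4.3° = 85.7° in the southern hemisphere.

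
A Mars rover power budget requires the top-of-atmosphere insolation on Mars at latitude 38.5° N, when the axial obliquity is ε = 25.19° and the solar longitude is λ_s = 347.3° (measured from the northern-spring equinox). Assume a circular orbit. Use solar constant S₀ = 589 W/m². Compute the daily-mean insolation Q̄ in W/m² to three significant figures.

Q̄ ≈ 129 W/m²

Solar declination: sin δ = sin ε · sin λ_s = sin 25.19° × sin 347.3° = -0.09357, so δ = -5.369°.
cos H₀ = −tan(+38.5°) tan(-5.369°) = 0.0748, H₀ = 1.4960 rad.
Bracket: H₀ sin φ sin δ + cos φ cos δ sin H₀ = 1.4960×0.62251×-0.09357 + 0.78261×0.99561×0.99720 = -0.087139 + 0.776993 = 0.689854.
Q̄ = (S₀/π) × [bracket] = (589/π) × 0.689854 = 129.3 W/m².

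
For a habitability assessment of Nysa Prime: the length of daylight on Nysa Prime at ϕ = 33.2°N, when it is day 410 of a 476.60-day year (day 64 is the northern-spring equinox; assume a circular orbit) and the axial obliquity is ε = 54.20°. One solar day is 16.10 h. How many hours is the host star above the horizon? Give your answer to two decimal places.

2.56 h

Solar longitude: L_s = 360° × (410 − 64)/476.60 = 261.351°.
sin δ = sin 54.20° × sin 261.351° = -0.80184, so δ = -53.306°.
cos h₀ = −tan ϕ · tan δ = −tan(+33.2°) × tan(-53.306°) = 0.8781, so h₀ = 0.4989 rad = 28.58°.
Daylight = 2h₀/(2π) × 16.10 h = (0.4989/π) × 16.10 = 2.56 h.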